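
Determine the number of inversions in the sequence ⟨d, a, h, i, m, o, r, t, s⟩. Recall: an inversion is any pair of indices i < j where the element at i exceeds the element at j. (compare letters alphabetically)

Inversions: 2

Count, for each position, how many later elements it exceeds:
d → a → 1
a → none → 0
h → none → 0
i → none → 0
m → none → 0
o → none → 0
r → none → 0
t → s → 1
s → none → 0
Sum: 1 + 0 + 0 + 0 + 0 + 0 + 0 + 1 + 0 = 2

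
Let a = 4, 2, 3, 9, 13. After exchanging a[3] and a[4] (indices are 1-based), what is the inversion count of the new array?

Inversions: 3

Positions 3 and 4 hold 3 and 9; after swapping, the array is [4, 2, 9, 3, 13].
Sweep left to right; for each value list the smaller values that follow it:
4: 2
2: 0
9: 1
3: 0
13: 0
Sum: 2 + 0 + 1 + 0 + 0 = 3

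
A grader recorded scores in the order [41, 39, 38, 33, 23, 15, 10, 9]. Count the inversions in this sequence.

28 inversions

Sweep left to right; for each value list the smaller values that follow it:
41 → 39, 38, 33, 23, 15, 10, 9 → 7
39 → 38, 33, 23, 15, 10, 9 → 6
38 → 33, 23, 15, 10, 9 → 5
33 → 23, 15, 10, 9 → 4
23 → 15, 10, 9 → 3
15 → 10, 9 → 2
10 → 9 → 1
9 → none → 0
Sum: 7 + 6 + 5 + 4 + 3 + 2 + 1 + 0 = 28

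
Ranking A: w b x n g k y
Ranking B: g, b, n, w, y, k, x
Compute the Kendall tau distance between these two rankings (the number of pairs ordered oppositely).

10 discordant pairs

Assign each item its position (1..7) in the first ordering, then rewrite the second ordering as that position sequence:
positions: w→1, b→2, x→3, n→4, g→5, k→6, y→7
second ordering as positions: [5, 2, 4, 1, 7, 6, 3]
Discordant pairs = inversions in this position sequence.
5: 2, 4, 1, 3 → 4
2: 1 → 1
4: 1, 3 → 2
1: 0
7: 6, 3 → 2
6: 3 → 1
3: 0
Total: 4 + 1 + 2 + 0 + 2 + 1 + 0 = 10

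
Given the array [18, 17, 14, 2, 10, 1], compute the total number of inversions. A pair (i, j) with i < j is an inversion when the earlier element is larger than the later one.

Element-by-element contributions:
18 → 17, 14, 2, 10, 1 → 5
17 → 14, 2, 10, 1 → 4
14 → 2, 10, 1 → 3
2 → 1 → 1
10 → 1 → 1
1 → none → 0
Sum: 5 + 4 + 3 + 1 + 1 + 0 = 14

14 out-of-order pairs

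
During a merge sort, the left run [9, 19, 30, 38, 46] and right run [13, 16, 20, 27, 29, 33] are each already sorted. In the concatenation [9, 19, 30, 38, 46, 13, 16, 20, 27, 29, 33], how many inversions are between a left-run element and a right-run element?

For each element r of the right run, count left-run elements greater than r:
r = 13: 19, 30, 38, 46 → 4
r = 16: 19, 30, 38, 46 → 4
r = 20: 30, 38, 46 → 3
r = 27: 30, 38, 46 → 3
r = 29: 30, 38, 46 → 3
r = 33: 38, 46 → 2
Cross-inversions: 4 + 4 + 3 + 3 + 3 + 2 = 19

19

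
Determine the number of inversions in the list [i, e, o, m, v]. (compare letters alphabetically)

2

Sweep left to right; for each value list the smaller values that follow it:
i: 1
e: 0
o: 1
m: 0
v: 0
Sum: 1 + 0 + 1 + 0 + 0 = 2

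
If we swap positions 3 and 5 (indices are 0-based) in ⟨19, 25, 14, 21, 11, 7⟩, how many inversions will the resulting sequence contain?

9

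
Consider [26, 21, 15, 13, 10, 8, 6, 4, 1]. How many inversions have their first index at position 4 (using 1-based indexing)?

5

The element at index 4 is 13.
Elements after it: 10, 8, 6, 4, 1
Those smaller than 13: 10, 8, 6, 4, 1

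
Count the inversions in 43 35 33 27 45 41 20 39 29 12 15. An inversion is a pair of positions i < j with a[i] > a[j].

Inversions: 41

Count, for each position, how many later elements it exceeds:
43 → 35, 33, 27, 41, 20, 39, 29, 12, 15 → 9
35 → 33, 27, 20, 29, 12, 15 → 6
33 → 27, 20, 29, 12, 15 → 5
27 → 20, 12, 15 → 3
45 → 41, 20, 39, 29, 12, 15 → 6
41 → 20, 39, 29, 12, 15 → 5
20 → 12, 15 → 2
39 → 29, 12, 15 → 3
29 → 12, 15 → 2
12 → none → 0
15 → none → 0
Sum: 9 + 6 + 5 + 3 + 6 + 5 + 2 + 3 + 2 + 0 + 0 = 41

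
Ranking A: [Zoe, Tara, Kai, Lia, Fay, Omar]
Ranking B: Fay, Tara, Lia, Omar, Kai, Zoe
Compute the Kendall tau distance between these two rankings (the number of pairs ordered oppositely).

10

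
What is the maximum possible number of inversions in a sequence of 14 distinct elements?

91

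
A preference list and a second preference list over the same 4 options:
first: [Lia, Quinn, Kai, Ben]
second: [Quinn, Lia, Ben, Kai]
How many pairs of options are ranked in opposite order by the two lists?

Assign each item its position (1..4) in the first ordering, then rewrite the second ordering as that position sequence:
positions: Lia→1, Quinn→2, Kai→3, Ben→4
second ordering as positions: [2, 1, 4, 3]
Discordant pairs = inversions in this position sequence.
2: 1 → 1
1: 0
4: 3 → 1
3: 0
Total: 1 + 0 + 1 + 0 = 2

2 pairs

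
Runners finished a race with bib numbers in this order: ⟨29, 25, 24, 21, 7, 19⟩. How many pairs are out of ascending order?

14

Sweep left to right; for each value list the smaller values that follow it:
29 → 25, 24, 21, 7, 19 → 5
25 → 24, 21, 7, 19 → 4
24 → 21, 7, 19 → 3
21 → 7, 19 → 2
7 → none → 0
19 → none → 0
Sum: 5 + 4 + 3 + 2 + 0 + 0 = 14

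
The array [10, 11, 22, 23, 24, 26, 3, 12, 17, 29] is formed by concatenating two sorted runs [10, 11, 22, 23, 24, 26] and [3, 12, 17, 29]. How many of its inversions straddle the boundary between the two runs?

Count, for every r in R, how many entries of L exceed r:
r = 3: 10, 11, 22, 23, 24, 26 → 6
r = 12: 22, 23, 24, 26 → 4
r = 17: 22, 23, 24, 26 → 4
r = 29: none → 0
Cross-inversions: 6 + 4 + 4 + 0 = 14

14 split inversions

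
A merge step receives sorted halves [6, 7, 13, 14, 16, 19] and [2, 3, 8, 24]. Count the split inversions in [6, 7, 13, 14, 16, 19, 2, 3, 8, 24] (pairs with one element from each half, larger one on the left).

16 split inversions

Take each right-half value and tally the left-half values above it:
r = 2: 6, 7, 13, 14, 16, 19 → 6
r = 3: 6, 7, 13, 14, 16, 19 → 6
r = 8: 13, 14, 16, 19 → 4
r = 24: none → 0
Cross-inversions: 6 + 6 + 4 + 0 = 16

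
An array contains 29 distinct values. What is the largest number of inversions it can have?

The maximum occurs when the array is in strictly decreasing order: every one of the C(29, 2) pairs is inverted.
C(29, 2) = 29·28/2 = 406

406 inversions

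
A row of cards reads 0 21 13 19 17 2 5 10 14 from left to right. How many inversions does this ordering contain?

Element-by-element contributions:
0: 0
21: 7
13: 3
19: 5
17: 4
2: 0
5: 0
10: 0
14: 0
Sum: 0 + 7 + 3 + 5 + 4 + 0 + 0 + 0 + 0 = 19

19 out-of-order pairs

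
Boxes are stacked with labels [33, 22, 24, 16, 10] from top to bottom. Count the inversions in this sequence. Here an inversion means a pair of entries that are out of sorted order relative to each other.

Element-by-element contributions:
33 → 22, 24, 16, 10 → 4
22 → 16, 10 → 2
24 → 16, 10 → 2
16 → 10 → 1
10 → none → 0
Sum: 4 + 2 + 2 + 1 + 0 = 9

9 inversions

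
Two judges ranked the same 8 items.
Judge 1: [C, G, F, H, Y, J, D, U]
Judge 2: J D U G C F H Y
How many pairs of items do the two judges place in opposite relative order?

16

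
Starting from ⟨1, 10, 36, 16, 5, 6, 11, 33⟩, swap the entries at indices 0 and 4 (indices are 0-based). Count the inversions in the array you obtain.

11 inversions

Positions 0 and 4 hold 1 and 5; after swapping, the array is [5, 10, 36, 16, 1, 6, 11, 33].
Sweep left to right; for each value list the smaller values that follow it:
5 → 1 → 1
10 → 1, 6 → 2
36 → 16, 1, 6, 11, 33 → 5
16 → 1, 6, 11 → 3
1 → none → 0
6 → none → 0
11 → none → 0
33 → none → 0
Sum: 1 + 2 + 5 + 3 + 0 + 0 + 0 + 0 = 11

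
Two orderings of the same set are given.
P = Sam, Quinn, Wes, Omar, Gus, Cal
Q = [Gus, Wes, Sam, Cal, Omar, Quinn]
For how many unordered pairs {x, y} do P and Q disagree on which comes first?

Assign each item its position (1..6) in the first ordering, then rewrite the second ordering as that position sequence:
positions: Sam→1, Quinn→2, Wes→3, Omar→4, Gus→5, Cal→6
second ordering as positions: [5, 3, 1, 6, 4, 2]
Discordant pairs = inversions in this position sequence.
5: 3, 1, 4, 2 → 4
3: 1, 2 → 2
1: 0
6: 4, 2 → 2
4: 2 → 1
2: 0
Total: 4 + 2 + 0 + 2 + 1 + 0 = 9

9 disagreeing pairs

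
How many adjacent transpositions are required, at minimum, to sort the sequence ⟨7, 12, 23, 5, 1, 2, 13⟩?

Each adjacent swap fixes exactly one inversion, so the minimum swap count equals the number of inversions.
Count inversions — for each element, later elements that are smaller:
7: 5, 1, 2 → 3
12: 5, 1, 2 → 3
23: 5, 1, 2, 13 → 4
5: 1, 2 → 2
1: none → 0
2: none → 0
13: none → 0
Total inversions: 3 + 3 + 4 + 2 + 0 + 0 + 0 = 12

12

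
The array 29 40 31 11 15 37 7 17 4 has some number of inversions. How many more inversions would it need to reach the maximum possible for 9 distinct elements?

Maximum inversions for 9 distinct elements is C(9, 2) = 9·8/2 = 36.
Current inversions — for each element, count later smaller elements:
29: 5
40: 7
31: 5
11: 2
15: 2
37: 3
7: 1
17: 1
4: 0
Current total: 5 + 7 + 5 + 2 + 2 + 3 + 1 + 1 + 0 = 26
Shortfall: 36 − 26 = 10

10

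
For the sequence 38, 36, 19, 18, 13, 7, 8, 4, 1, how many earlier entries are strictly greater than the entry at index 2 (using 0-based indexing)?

2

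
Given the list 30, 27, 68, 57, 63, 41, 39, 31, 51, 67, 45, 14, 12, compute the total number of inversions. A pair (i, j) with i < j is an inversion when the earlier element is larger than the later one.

47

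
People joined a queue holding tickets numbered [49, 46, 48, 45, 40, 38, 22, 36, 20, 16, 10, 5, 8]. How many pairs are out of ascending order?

Element-by-element contributions:
49: 12
46: 10
48: 10
45: 9
40: 8
38: 7
22: 5
36: 5
20: 4
16: 3
10: 2
5: 0
8: 0
Sum: 12 + 10 + 10 + 9 + 8 + 7 + 5 + 5 + 4 + 3 + 2 + 0 + 0 = 75

75 inversions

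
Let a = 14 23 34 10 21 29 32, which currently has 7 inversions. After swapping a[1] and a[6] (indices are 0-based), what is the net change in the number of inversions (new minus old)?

+3

Positions 1 and 6 hold 23 and 32; after swapping, the array is [14, 32, 34, 10, 21, 29, 23].
Count, for each position, how many later elements it exceeds:
14: 1
32: 4
34: 4
10: 0
21: 0
29: 1
23: 0
Sum: 1 + 4 + 4 + 0 + 0 + 1 + 0 = 10
Change: 10 − 7 = +3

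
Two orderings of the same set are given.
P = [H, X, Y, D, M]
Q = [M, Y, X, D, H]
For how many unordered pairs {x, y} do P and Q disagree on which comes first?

Assign each item its position (1..5) in the first ordering, then rewrite the second ordering as that position sequence:
positions: H→1, X→2, Y→3, D→4, M→5
second ordering as positions: [5, 3, 2, 4, 1]
Discordant pairs = inversions in this position sequence.
5: 3, 2, 4, 1 → 4
3: 2, 1 → 2
2: 1 → 1
4: 1 → 1
1: 0
Total: 4 + 2 + 1 + 1 + 0 = 8

Disagreeing pairs: 8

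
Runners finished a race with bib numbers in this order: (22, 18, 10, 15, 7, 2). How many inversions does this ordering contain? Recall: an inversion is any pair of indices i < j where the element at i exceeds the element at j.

Count, for each position, how many later elements it exceeds:
22 → 18, 10, 15, 7, 2 → 5
18 → 10, 15, 7, 2 → 4
10 → 7, 2 → 2
15 → 7, 2 → 2
7 → 2 → 1
2 → none → 0
Sum: 5 + 4 + 2 + 2 + 1 + 0 = 14

14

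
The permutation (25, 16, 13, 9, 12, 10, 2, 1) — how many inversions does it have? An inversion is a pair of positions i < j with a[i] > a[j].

26

Element-by-element contributions:
25: 7
16: 6
13: 5
9: 2
12: 3
10: 2
2: 1
1: 0
Sum: 7 + 6 + 5 + 2 + 3 + 2 + 1 + 0 = 26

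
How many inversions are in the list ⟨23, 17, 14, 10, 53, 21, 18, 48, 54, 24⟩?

Count, for each position, how many later elements it exceeds:
23 → 17, 14, 10, 21, 18 → 5
17 → 14, 10 → 2
14 → 10 → 1
10 → none → 0
53 → 21, 18, 48, 24 → 4
21 → 18 → 1
18 → none → 0
48 → 24 → 1
54 → 24 → 1
24 → none → 0
Sum: 5 + 2 + 1 + 0 + 4 + 1 + 0 + 1 + 1 + 0 = 15

15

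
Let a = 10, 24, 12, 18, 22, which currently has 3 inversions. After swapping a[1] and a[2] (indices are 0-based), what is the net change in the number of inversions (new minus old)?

Positions 1 and 2 hold 24 and 12; after swapping, the array is [10, 12, 24, 18, 22].
Count, for each position, how many later elements it exceeds:
10 → none → 0
12 → none → 0
24 → 18, 22 → 2
18 → none → 0
22 → none → 0
Sum: 0 + 0 + 2 + 0 + 0 = 2
Change: 2 − 3 = -1

-1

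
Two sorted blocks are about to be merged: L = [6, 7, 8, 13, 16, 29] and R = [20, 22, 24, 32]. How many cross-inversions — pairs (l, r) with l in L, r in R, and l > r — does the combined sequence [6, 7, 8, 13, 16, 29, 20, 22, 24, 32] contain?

There are 3 cross-inversions.

Take each right-half value and tally the left-half values above it:
r = 20: 29 → 1
r = 22: 29 → 1
r = 24: 29 → 1
r = 32: none → 0
Cross-inversions: 1 + 1 + 1 + 0 = 3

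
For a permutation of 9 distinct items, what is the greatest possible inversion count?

The maximum occurs when the array is in strictly decreasing order: every one of the C(9, 2) pairs is inverted.
C(9, 2) = 9·8/2 = 36

36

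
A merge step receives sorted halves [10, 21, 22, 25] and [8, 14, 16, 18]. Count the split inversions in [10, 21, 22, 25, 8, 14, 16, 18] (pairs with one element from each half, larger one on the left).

Count, for every r in R, how many entries of L exceed r:
r = 8: 10, 21, 22, 25 → 4
r = 14: 21, 22, 25 → 3
r = 16: 21, 22, 25 → 3
r = 18: 21, 22, 25 → 3
Cross-inversions: 4 + 3 + 3 + 3 = 13

13 split inversions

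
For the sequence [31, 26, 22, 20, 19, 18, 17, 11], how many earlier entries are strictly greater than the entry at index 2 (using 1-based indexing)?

The element at index 2 is 26.
Elements before it: 31
Those larger than 26: 31

1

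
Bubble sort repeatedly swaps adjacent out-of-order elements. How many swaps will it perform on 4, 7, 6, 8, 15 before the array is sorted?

1 adjacent swap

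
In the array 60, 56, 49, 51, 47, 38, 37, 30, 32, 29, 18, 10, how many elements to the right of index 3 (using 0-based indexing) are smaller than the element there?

8 such elements

The element at index 3 is 51.
Elements after it: 47, 38, 37, 30, 32, 29, 18, 10
Those smaller than 51: 47, 38, 37, 30, 32, 29, 18, 10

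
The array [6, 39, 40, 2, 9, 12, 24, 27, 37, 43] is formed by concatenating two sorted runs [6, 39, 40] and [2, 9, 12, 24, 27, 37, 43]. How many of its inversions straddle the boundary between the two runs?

Count, for every r in R, how many entries of L exceed r:
r = 2: 6, 39, 40 → 3
r = 9: 39, 40 → 2
r = 12: 39, 40 → 2
r = 24: 39, 40 → 2
r = 27: 39, 40 → 2
r = 37: 39, 40 → 2
r = 43: none → 0
Cross-inversions: 3 + 2 + 2 + 2 + 2 + 2 + 0 = 13

Split inversions: 13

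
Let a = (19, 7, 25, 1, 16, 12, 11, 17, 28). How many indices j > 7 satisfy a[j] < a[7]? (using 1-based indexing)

0 such elements

The element at index 7 is 11.
Elements after it: 17, 28
None of them are smaller than 11.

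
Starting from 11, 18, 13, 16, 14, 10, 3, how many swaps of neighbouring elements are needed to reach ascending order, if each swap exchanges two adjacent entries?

The minimum number of adjacent swaps to sort an array equals its inversion count, since every such swap removes exactly one inversion.
Count inversions — for each element, later elements that are smaller:
11: 10, 3 → 2
18: 13, 16, 14, 10, 3 → 5
13: 10, 3 → 2
16: 14, 10, 3 → 3
14: 10, 3 → 2
10: 3 → 1
3: none → 0
Total inversions: 2 + 5 + 2 + 3 + 2 + 1 + 0 = 15

15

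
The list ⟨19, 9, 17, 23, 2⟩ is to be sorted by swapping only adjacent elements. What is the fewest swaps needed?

6 adjacent swaps

Each adjacent swap fixes exactly one inversion, so the minimum swap count equals the number of inversions.
Count inversions — for each element, later elements that are smaller:
19: 9, 17, 2 → 3
9: 2 → 1
17: 2 → 1
23: 2 → 1
2: none → 0
Total inversions: 3 + 1 + 1 + 1 + 0 = 6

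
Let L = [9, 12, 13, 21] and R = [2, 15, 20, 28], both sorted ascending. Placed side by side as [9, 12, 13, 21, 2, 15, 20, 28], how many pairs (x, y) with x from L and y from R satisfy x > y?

6

Count, for every r in R, how many entries of L exceed r:
r = 2: 9, 12, 13, 21 → 4
r = 15: 21 → 1
r = 20: 21 → 1
r = 28: none → 0
Cross-inversions: 4 + 1 + 1 + 0 = 6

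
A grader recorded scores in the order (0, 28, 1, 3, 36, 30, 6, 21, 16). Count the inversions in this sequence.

Sweep left to right; for each value list the smaller values that follow it:
0 → none → 0
28 → 1, 3, 6, 21, 16 → 5
1 → none → 0
3 → none → 0
36 → 30, 6, 21, 16 → 4
30 → 6, 21, 16 → 3
6 → none → 0
21 → 16 → 1
16 → none → 0
Sum: 0 + 5 + 0 + 0 + 4 + 3 + 0 + 1 + 0 = 13

13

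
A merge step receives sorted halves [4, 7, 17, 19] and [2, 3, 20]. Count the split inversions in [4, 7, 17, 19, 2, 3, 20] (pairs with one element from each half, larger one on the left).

Count, for every r in R, how many entries of L exceed r:
r = 2: 4, 7, 17, 19 → 4
r = 3: 4, 7, 17, 19 → 4
r = 20: none → 0
Cross-inversions: 4 + 4 + 0 = 8

8 cross-inversions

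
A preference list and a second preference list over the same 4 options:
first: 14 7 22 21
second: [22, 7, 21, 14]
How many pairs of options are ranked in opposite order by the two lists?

Assign each item its position (1..4) in the first ordering, then rewrite the second ordering as that position sequence:
positions: 14→1, 7→2, 22→3, 21→4
second ordering as positions: [3, 2, 4, 1]
Discordant pairs = inversions in this position sequence.
3: 2, 1 → 2
2: 1 → 1
4: 1 → 1
1: 0
Total: 2 + 1 + 1 + 0 = 4

There are 4 pairs.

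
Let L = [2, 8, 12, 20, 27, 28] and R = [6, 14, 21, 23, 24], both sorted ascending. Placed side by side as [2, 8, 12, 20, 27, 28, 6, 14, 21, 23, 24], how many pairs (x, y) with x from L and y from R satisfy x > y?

14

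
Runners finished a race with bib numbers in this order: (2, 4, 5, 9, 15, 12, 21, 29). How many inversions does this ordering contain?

1

Sweep left to right; for each value list the smaller values that follow it:
2: 0
4: 0
5: 0
9: 0
15: 1
12: 0
21: 0
29: 0
Sum: 0 + 0 + 0 + 0 + 1 + 0 + 0 + 0 = 1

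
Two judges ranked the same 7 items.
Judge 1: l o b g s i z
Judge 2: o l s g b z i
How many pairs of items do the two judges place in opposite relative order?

5 discordant pairs

Assign each item its position (1..7) in the first ordering, then rewrite the second ordering as that position sequence:
positions: l→1, o→2, b→3, g→4, s→5, i→6, z→7
second ordering as positions: [2, 1, 5, 4, 3, 7, 6]
Discordant pairs = inversions in this position sequence.
2: 1 → 1
1: 0
5: 4, 3 → 2
4: 3 → 1
3: 0
7: 6 → 1
6: 0
Total: 1 + 0 + 2 + 1 + 0 + 1 + 0 = 5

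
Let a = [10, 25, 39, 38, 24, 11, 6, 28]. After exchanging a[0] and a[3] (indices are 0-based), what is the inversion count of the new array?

Positions 0 and 3 hold 10 and 38; after swapping, the array is [38, 25, 39, 10, 24, 11, 6, 28].
Element-by-element contributions:
38: 6
25: 4
39: 5
10: 1
24: 2
11: 1
6: 0
28: 0
Sum: 6 + 4 + 5 + 1 + 2 + 1 + 0 + 0 = 19

19 inversions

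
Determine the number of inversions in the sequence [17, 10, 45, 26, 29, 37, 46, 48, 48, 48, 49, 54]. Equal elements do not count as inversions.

4

Count, for each position, how many later elements it exceeds:
17 → 10 → 1
10 → none → 0
45 → 26, 29, 37 → 3
26 → none → 0
29 → none → 0
37 → none → 0
46 → none → 0
48 → none → 0
48 → none → 0
48 → none → 0
49 → none → 0
54 → none → 0
Sum: 1 + 0 + 3 + 0 + 0 + 0 + 0 + 0 + 0 + 0 + 0 + 0 = 4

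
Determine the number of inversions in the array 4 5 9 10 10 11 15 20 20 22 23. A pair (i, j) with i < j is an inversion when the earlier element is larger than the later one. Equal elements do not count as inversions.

Element-by-element contributions:
4: 0
5: 0
9: 0
10: 0
10: 0
11: 0
15: 0
20: 0
20: 0
22: 0
23: 0
Sum: 0 + 0 + 0 + 0 + 0 + 0 + 0 + 0 + 0 + 0 + 0 = 0

0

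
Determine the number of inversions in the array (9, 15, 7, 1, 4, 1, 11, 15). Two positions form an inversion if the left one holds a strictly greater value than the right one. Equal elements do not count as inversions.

13 inversions

For each element, count later entries that are smaller:
9 → 7, 1, 4, 1 → 4
15 → 7, 1, 4, 1, 11 → 5
7 → 1, 4, 1 → 3
1 → none → 0
4 → 1 → 1
1 → none → 0
11 → none → 0
15 → none → 0
Sum: 4 + 5 + 3 + 0 + 1 + 0 + 0 + 0 = 13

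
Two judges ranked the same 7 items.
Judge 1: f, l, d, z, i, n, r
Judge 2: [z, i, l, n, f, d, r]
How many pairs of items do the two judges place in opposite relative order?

Assign each item its position (1..7) in the first ordering, then rewrite the second ordering as that position sequence:
positions: f→1, l→2, d→3, z→4, i→5, n→6, r→7
second ordering as positions: [4, 5, 2, 6, 1, 3, 7]
Discordant pairs = inversions in this position sequence.
4: 2, 1, 3 → 3
5: 2, 1, 3 → 3
2: 1 → 1
6: 1, 3 → 2
1: 0
3: 0
7: 0
Total: 3 + 3 + 1 + 2 + 0 + 0 + 0 = 9

There are 9 discordant pairs.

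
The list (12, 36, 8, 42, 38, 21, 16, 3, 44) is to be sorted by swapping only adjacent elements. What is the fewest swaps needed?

Minimum adjacent swaps = number of inversions (each swap of adjacent out-of-order elements removes one inversion and no swap can remove more).
Count inversions — for each element, later elements that are smaller:
12: 8, 3 → 2
36: 8, 21, 16, 3 → 4
8: 3 → 1
42: 38, 21, 16, 3 → 4
38: 21, 16, 3 → 3
21: 16, 3 → 2
16: 3 → 1
3: none → 0
44: none → 0
Total inversions: 2 + 4 + 1 + 4 + 3 + 2 + 1 + 0 + 0 = 17

17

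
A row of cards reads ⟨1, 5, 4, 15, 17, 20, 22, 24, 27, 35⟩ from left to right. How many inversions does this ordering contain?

There is 1 out-of-order pair.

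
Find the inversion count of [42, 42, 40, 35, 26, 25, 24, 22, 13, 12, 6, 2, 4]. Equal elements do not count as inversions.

76

Sweep left to right; for each value list the smaller values that follow it:
42: 11
42: 11
40: 10
35: 9
26: 8
25: 7
24: 6
22: 5
13: 4
12: 3
6: 2
2: 0
4: 0
Sum: 11 + 11 + 10 + 9 + 8 + 7 + 6 + 5 + 4 + 3 + 2 + 0 + 0 = 76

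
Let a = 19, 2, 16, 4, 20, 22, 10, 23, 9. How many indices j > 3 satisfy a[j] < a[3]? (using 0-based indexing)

The element at index 3 is 4.
Elements after it: 20, 22, 10, 23, 9
None of them are smaller than 4.

0 such elements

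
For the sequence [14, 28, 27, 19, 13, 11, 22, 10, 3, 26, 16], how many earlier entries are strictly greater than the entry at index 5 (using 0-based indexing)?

The element at index 5 is 11.
Elements before it: 14, 28, 27, 19, 13
Those larger than 11: 14, 28, 27, 19, 13

5 such elements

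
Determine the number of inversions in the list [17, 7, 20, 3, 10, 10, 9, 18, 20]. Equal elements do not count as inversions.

Out-of-order pairs: 13

Element-by-element contributions:
17 → 7, 3, 10, 10, 9 → 5
7 → 3 → 1
20 → 3, 10, 10, 9, 18 → 5
3 → none → 0
10 → 9 → 1
10 → 9 → 1
9 → none → 0
18 → none → 0
20 → none → 0
Sum: 5 + 1 + 5 + 0 + 1 + 1 + 0 + 0 + 0 = 13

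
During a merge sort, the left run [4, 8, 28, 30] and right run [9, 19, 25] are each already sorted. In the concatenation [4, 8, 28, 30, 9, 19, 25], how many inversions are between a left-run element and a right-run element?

Count, for every r in R, how many entries of L exceed r:
r = 9: 28, 30 → 2
r = 19: 28, 30 → 2
r = 25: 28, 30 → 2
Cross-inversions: 2 + 2 + 2 = 6

6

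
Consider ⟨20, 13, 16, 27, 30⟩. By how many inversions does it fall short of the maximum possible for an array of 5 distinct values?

Maximum inversions for 5 distinct elements is C(5, 2) = 5·4/2 = 10.
Current inversions — for each element, count later smaller elements:
20: 2
13: 0
16: 0
27: 0
30: 0
Current total: 2 + 0 + 0 + 0 + 0 = 2
Shortfall: 10 − 2 = 8

8 inversions short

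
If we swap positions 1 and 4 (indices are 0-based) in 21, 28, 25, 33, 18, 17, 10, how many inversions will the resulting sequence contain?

Positions 1 and 4 hold 28 and 18; after swapping, the array is [21, 18, 25, 33, 28, 17, 10].
Element-by-element contributions:
21: 3
18: 2
25: 2
33: 3
28: 2
17: 1
10: 0
Sum: 3 + 2 + 2 + 3 + 2 + 1 + 0 = 13

There are 13 inversions.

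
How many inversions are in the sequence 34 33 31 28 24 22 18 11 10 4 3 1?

66 out-of-order pairs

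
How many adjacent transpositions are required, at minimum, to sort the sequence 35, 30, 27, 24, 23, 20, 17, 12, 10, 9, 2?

55 swaps

Each adjacent swap fixes exactly one inversion, so the minimum swap count equals the number of inversions.
Count inversions — for each element, later elements that are smaller:
35: 30, 27, 24, 23, 20, 17, 12, 10, 9, 2 → 10
30: 27, 24, 23, 20, 17, 12, 10, 9, 2 → 9
27: 24, 23, 20, 17, 12, 10, 9, 2 → 8
24: 23, 20, 17, 12, 10, 9, 2 → 7
23: 20, 17, 12, 10, 9, 2 → 6
20: 17, 12, 10, 9, 2 → 5
17: 12, 10, 9, 2 → 4
12: 10, 9, 2 → 3
10: 9, 2 → 2
9: 2 → 1
2: none → 0
Total inversions: 10 + 9 + 8 + 7 + 6 + 5 + 4 + 3 + 2 + 1 + 0 = 55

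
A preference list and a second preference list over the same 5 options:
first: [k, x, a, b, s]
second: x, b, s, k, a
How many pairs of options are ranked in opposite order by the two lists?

Assign each item its position (1..5) in the first ordering, then rewrite the second ordering as that position sequence:
positions: k→1, x→2, a→3, b→4, s→5
second ordering as positions: [2, 4, 5, 1, 3]
Discordant pairs = inversions in this position sequence.
2: 1 → 1
4: 1, 3 → 2
5: 1, 3 → 2
1: 0
3: 0
Total: 1 + 2 + 2 + 0 + 0 = 5

5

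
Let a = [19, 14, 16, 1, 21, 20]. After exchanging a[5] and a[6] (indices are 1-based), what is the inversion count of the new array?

5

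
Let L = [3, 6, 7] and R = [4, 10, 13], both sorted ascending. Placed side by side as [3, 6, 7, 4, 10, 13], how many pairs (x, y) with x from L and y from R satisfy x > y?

2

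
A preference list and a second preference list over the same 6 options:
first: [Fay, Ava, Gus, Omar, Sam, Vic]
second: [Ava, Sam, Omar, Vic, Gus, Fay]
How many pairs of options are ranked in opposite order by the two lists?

Assign each item its position (1..6) in the first ordering, then rewrite the second ordering as that position sequence:
positions: Fay→1, Ava→2, Gus→3, Omar→4, Sam→5, Vic→6
second ordering as positions: [2, 5, 4, 6, 3, 1]
Discordant pairs = inversions in this position sequence.
2: 1 → 1
5: 4, 3, 1 → 3
4: 3, 1 → 2
6: 3, 1 → 2
3: 1 → 1
1: 0
Total: 1 + 3 + 2 + 2 + 1 + 0 = 9

9 pairs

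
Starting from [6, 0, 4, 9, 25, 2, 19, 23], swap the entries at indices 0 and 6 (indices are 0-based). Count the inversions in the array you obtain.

Positions 0 and 6 hold 6 and 19; after swapping, the array is [19, 0, 4, 9, 25, 2, 6, 23].
Count, for each position, how many later elements it exceeds:
19: 5
0: 0
4: 1
9: 2
25: 3
2: 0
6: 0
23: 0
Sum: 5 + 0 + 1 + 2 + 3 + 0 + 0 + 0 = 11

11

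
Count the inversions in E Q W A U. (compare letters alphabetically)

4 out-of-order pairs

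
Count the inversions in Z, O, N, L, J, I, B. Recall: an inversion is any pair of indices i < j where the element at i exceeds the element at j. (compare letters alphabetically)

Element-by-element contributions:
Z: 6
O: 5
N: 4
L: 3
J: 2
I: 1
B: 0
Sum: 6 + 5 + 4 + 3 + 2 + 1 + 0 = 21

21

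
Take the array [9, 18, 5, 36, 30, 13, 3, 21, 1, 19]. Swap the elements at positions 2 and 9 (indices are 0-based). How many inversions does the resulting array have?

28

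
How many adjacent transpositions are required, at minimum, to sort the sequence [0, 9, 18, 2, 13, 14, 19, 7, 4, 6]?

21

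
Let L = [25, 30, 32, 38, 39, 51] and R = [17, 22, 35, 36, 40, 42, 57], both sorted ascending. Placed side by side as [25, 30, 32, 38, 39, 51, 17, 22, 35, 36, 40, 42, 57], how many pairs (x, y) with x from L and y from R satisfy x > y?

Count, for every r in R, how many entries of L exceed r:
r = 17: 25, 30, 32, 38, 39, 51 → 6
r = 22: 25, 30, 32, 38, 39, 51 → 6
r = 35: 38, 39, 51 → 3
r = 36: 38, 39, 51 → 3
r = 40: 51 → 1
r = 42: 51 → 1
r = 57: none → 0
Cross-inversions: 6 + 6 + 3 + 3 + 1 + 1 + 0 = 20

20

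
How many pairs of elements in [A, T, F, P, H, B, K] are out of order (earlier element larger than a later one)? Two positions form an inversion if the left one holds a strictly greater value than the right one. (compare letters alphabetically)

10 out-of-order pairs

Out-of-order index pairs (0-indexed):
(1,2): T > F
(1,3): T > P
(1,4): T > H
(1,5): T > B
(1,6): T > K
(2,5): F > B
(3,4): P > H
(3,5): P > B
(3,6): P > K
(4,5): H > B
That's 10 pairs.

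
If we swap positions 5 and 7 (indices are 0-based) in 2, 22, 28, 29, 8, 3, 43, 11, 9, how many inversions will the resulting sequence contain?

17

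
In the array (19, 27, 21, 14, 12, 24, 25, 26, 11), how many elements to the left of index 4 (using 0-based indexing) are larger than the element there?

4

The element at index 4 is 12.
Elements before it: 19, 27, 21, 14
Those larger than 12: 19, 27, 21, 14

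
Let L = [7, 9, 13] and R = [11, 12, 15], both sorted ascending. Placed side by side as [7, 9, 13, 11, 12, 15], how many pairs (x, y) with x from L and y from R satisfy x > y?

2

Count, for every r in R, how many entries of L exceed r:
r = 11: 13 → 1
r = 12: 13 → 1
r = 15: none → 0
Cross-inversions: 1 + 1 + 0 = 2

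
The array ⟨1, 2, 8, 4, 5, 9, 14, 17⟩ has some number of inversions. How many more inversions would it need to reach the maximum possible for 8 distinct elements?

26 inversions short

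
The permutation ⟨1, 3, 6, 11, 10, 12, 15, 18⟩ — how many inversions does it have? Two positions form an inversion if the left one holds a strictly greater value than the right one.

1

Element-by-element contributions:
1 → none → 0
3 → none → 0
6 → none → 0
11 → 10 → 1
10 → none → 0
12 → none → 0
15 → none → 0
18 → none → 0
Sum: 0 + 0 + 0 + 1 + 0 + 0 + 0 + 0 = 1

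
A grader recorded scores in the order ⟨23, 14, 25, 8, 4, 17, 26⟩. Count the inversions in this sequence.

10

For each element, count later entries that are smaller:
23 → 14, 8, 4, 17 → 4
14 → 8, 4 → 2
25 → 8, 4, 17 → 3
8 → 4 → 1
4 → none → 0
17 → none → 0
26 → none → 0
Sum: 4 + 2 + 3 + 1 + 0 + 0 + 0 = 10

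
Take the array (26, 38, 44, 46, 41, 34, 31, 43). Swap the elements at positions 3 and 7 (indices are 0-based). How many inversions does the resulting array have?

Positions 3 and 7 hold 46 and 43; after swapping, the array is [26, 38, 44, 43, 41, 34, 31, 46].
Count, for each position, how many later elements it exceeds:
26: 0
38: 2
44: 4
43: 3
41: 2
34: 1
31: 0
46: 0
Sum: 0 + 2 + 4 + 3 + 2 + 1 + 0 + 0 = 12

There are 12 inversions.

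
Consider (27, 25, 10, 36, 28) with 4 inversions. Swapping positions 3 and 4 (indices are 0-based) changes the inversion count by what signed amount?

Positions 3 and 4 hold 36 and 28; after swapping, the array is [27, 25, 10, 28, 36].
For each element, count later entries that are smaller:
27 → 25, 10 → 2
25 → 10 → 1
10 → none → 0
28 → none → 0
36 → none → 0
Sum: 2 + 1 + 0 + 0 + 0 = 3
Change: 3 − 4 = -1

-1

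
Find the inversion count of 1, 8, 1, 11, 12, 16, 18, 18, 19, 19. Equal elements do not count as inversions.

For each element, count later entries that are smaller:
1 → none → 0
8 → 1 → 1
1 → none → 0
11 → none → 0
12 → none → 0
16 → none → 0
18 → none → 0
18 → none → 0
19 → none → 0
19 → none → 0
Sum: 0 + 1 + 0 + 0 + 0 + 0 + 0 + 0 + 0 + 0 = 1

1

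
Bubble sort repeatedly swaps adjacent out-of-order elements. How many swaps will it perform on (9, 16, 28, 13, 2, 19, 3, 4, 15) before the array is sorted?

20 swaps

Minimum adjacent swaps = number of inversions (each swap of adjacent out-of-order elements removes one inversion and no swap can remove more).
Count inversions — for each element, later elements that are smaller:
9: 2, 3, 4 → 3
16: 13, 2, 3, 4, 15 → 5
28: 13, 2, 19, 3, 4, 15 → 6
13: 2, 3, 4 → 3
2: none → 0
19: 3, 4, 15 → 3
3: none → 0
4: none → 0
15: none → 0
Total inversions: 3 + 5 + 6 + 3 + 0 + 3 + 0 + 0 + 0 = 20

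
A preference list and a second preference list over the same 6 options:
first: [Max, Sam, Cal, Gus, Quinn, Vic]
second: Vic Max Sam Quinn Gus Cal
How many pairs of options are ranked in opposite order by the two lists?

8 pairs

Assign each item its position (1..6) in the first ordering, then rewrite the second ordering as that position sequence:
positions: Max→1, Sam→2, Cal→3, Gus→4, Quinn→5, Vic→6
second ordering as positions: [6, 1, 2, 5, 4, 3]
Discordant pairs = inversions in this position sequence.
6: 1, 2, 5, 4, 3 → 5
1: 0
2: 0
5: 4, 3 → 2
4: 3 → 1
3: 0
Total: 5 + 0 + 0 + 2 + 1 + 0 = 8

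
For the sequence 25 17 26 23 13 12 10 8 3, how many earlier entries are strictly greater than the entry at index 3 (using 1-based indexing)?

The element at index 3 is 26.
Elements before it: 25, 17
None of them are larger than 26.

0 such elements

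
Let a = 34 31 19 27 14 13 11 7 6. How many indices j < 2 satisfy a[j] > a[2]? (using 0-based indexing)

2

The element at index 2 is 19.
Elements before it: 34, 31
Those larger than 19: 34, 31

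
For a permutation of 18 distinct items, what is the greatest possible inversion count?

153

A reversed (strictly descending) arrangement makes every pair an inversion, giving C(18, 2) inversions.
C(18, 2) = 18·17/2 = 153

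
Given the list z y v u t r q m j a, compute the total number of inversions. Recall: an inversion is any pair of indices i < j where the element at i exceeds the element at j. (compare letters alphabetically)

45 inversions

For each element, count later entries that are smaller:
z: 9
y: 8
v: 7
u: 6
t: 5
r: 4
q: 3
m: 2
j: 1
a: 0
Sum: 9 + 8 + 7 + 6 + 5 + 4 + 3 + 2 + 1 + 0 = 45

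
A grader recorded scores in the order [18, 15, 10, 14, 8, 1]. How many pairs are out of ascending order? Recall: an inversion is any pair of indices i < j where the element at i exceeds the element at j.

Inversions: 14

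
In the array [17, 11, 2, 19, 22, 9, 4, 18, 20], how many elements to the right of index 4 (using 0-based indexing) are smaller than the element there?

The element at index 4 is 22.
Elements after it: 9, 4, 18, 20
Those smaller than 22: 9, 4, 18, 20

4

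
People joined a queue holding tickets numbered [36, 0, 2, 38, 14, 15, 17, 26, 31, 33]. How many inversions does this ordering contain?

14 out-of-order pairs

For each element, count later entries that are smaller:
36 → 0, 2, 14, 15, 17, 26, 31, 33 → 8
0 → none → 0
2 → none → 0
38 → 14, 15, 17, 26, 31, 33 → 6
14 → none → 0
15 → none → 0
17 → none → 0
26 → none → 0
31 → none → 0
33 → none → 0
Sum: 8 + 0 + 0 + 6 + 0 + 0 + 0 + 0 + 0 + 0 = 14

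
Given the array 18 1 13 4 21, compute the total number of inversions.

Count, for each position, how many later elements it exceeds:
18: 3
1: 0
13: 1
4: 0
21: 0
Sum: 3 + 0 + 1 + 0 + 0 = 4

4 inversions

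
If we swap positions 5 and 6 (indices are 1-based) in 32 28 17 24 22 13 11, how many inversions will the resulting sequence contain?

18

Positions 5 and 6 hold 22 and 13; after swapping, the array is [32, 28, 17, 24, 13, 22, 11].
For each element, count later entries that are smaller:
32 → 28, 17, 24, 13, 22, 11 → 6
28 → 17, 24, 13, 22, 11 → 5
17 → 13, 11 → 2
24 → 13, 22, 11 → 3
13 → 11 → 1
22 → 11 → 1
11 → none → 0
Sum: 6 + 5 + 2 + 3 + 1 + 1 + 0 = 18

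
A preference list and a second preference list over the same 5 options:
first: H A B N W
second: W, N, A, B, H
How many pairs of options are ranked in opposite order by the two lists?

9 pairs

Assign each item its position (1..5) in the first ordering, then rewrite the second ordering as that position sequence:
positions: H→1, A→2, B→3, N→4, W→5
second ordering as positions: [5, 4, 2, 3, 1]
Discordant pairs = inversions in this position sequence.
5: 4, 2, 3, 1 → 4
4: 2, 3, 1 → 3
2: 1 → 1
3: 1 → 1
1: 0
Total: 4 + 3 + 1 + 1 + 0 = 9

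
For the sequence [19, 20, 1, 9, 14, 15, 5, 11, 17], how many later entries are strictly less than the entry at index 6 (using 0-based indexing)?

0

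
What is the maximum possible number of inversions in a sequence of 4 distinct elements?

Inversions: 6

The maximum occurs when the array is in strictly decreasing order: every one of the C(4, 2) pairs is inverted.
C(4, 2) = 4·3/2 = 6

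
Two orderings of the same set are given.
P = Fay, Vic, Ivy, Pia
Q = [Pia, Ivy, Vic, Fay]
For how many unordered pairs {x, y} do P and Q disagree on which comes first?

6

Assign each item its position (1..4) in the first ordering, then rewrite the second ordering as that position sequence:
positions: Fay→1, Vic→2, Ivy→3, Pia→4
second ordering as positions: [4, 3, 2, 1]
Discordant pairs = inversions in this position sequence.
4: 3, 2, 1 → 3
3: 2, 1 → 2
2: 1 → 1
1: 0
Total: 3 + 2 + 1 + 0 = 6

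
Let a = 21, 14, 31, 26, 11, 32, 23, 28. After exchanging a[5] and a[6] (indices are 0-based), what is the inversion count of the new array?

10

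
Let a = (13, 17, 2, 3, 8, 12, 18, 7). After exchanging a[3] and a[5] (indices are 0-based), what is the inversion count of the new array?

Positions 3 and 5 hold 3 and 12; after swapping, the array is [13, 17, 2, 12, 8, 3, 18, 7].
Sweep left to right; for each value list the smaller values that follow it:
13: 5
17: 5
2: 0
12: 3
8: 2
3: 0
18: 1
7: 0
Sum: 5 + 5 + 0 + 3 + 2 + 0 + 1 + 0 = 16

16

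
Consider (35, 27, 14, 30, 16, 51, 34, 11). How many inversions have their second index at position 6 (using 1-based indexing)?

0

The element at index 6 is 51.
Elements before it: 35, 27, 14, 30, 16
None of them are larger than 51.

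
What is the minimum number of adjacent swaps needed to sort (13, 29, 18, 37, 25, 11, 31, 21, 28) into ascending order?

The minimum number of adjacent swaps to sort an array equals its inversion count, since every such swap removes exactly one inversion.
Count inversions — for each element, later elements that are smaller:
13: 11 → 1
29: 18, 25, 11, 21, 28 → 5
18: 11 → 1
37: 25, 11, 31, 21, 28 → 5
25: 11, 21 → 2
11: none → 0
31: 21, 28 → 2
21: none → 0
28: none → 0
Total inversions: 1 + 5 + 1 + 5 + 2 + 0 + 2 + 0 + 0 = 16

There are 16 swaps.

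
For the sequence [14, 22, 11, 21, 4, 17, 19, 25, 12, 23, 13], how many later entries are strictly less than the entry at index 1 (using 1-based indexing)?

4

The element at index 1 is 14.
Elements after it: 22, 11, 21, 4, 17, 19, 25, 12, 23, 13
Those smaller than 14: 11, 4, 12, 13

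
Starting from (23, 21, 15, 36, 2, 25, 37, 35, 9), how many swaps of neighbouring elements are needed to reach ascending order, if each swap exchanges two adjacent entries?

The minimum number of adjacent swaps to sort an array equals its inversion count, since every such swap removes exactly one inversion.
Count inversions — for each element, later elements that are smaller:
23: 21, 15, 2, 9 → 4
21: 15, 2, 9 → 3
15: 2, 9 → 2
36: 2, 25, 35, 9 → 4
2: none → 0
25: 9 → 1
37: 35, 9 → 2
35: 9 → 1
9: none → 0
Total inversions: 4 + 3 + 2 + 4 + 0 + 1 + 2 + 1 + 0 = 17

17 adjacent swaps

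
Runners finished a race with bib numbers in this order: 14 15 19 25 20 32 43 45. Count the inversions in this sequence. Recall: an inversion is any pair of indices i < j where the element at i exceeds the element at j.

Element-by-element contributions:
14: 0
15: 0
19: 0
25: 1
20: 0
32: 0
43: 0
45: 0
Sum: 0 + 0 + 0 + 1 + 0 + 0 + 0 + 0 = 1

1 out-of-order pair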